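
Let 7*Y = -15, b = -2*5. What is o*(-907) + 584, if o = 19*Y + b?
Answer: 326073/7 ≈ 46582.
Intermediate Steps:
b = -10
Y = -15/7 (Y = (⅐)*(-15) = -15/7 ≈ -2.1429)
o = -355/7 (o = 19*(-15/7) - 10 = -285/7 - 10 = -355/7 ≈ -50.714)
o*(-907) + 584 = -355/7*(-907) + 584 = 321985/7 + 584 = 326073/7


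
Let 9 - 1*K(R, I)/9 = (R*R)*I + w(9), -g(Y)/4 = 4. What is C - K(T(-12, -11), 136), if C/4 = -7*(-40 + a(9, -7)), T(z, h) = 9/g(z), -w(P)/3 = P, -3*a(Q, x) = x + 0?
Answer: 107323/96 ≈ 1117.9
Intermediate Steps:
a(Q, x) = -x/3 (a(Q, x) = -(x + 0)/3 = -x/3)
w(P) = -3*P
g(Y) = -16 (g(Y) = -4*4 = -16)
T(z, h) = -9/16 (T(z, h) = 9/(-16) = 9*(-1/16) = -9/16)
C = 3164/3 (C = 4*(-7*(-40 - 1/3*(-7))) = 4*(-7*(-40 + 7/3)) = 4*(-7*(-113/3)) = 4*(791/3) = 3164/3 ≈ 1054.7)
K(R, I) = 324 - 9*I*R**2 (K(R, I) = 81 - 9*((R*R)*I - 3*9) = 81 - 9*(R**2*I - 27) = 81 - 9*(I*R**2 - 27) = 81 - 9*(-27 + I*R**2) = 81 + (243 - 9*I*R**2) = 324 - 9*I*R**2)
C - K(T(-12, -11), 136) = 3164/3 - (324 - 9*136*(-9/16)**2) = 3164/3 - (324 - 9*136*81/256) = 3164/3 - (324 - 12393/32) = 3164/3 - 1*(-2025/32) = 3164/3 + 2025/32 = 107323/96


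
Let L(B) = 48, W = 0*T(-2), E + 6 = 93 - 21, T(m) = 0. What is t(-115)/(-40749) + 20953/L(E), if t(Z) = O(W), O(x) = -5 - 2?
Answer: 94868237/217328 ≈ 436.52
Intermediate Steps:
E = 66 (E = -6 + (93 - 21) = -6 + 72 = 66)
W = 0 (W = 0*0 = 0)
O(x) = -7
t(Z) = -7
t(-115)/(-40749) + 20953/L(E) = -7/(-40749) + 20953/48 = -7*(-1/40749) + 20953*(1/48) = 7/40749 + 20953/48 = 94868237/217328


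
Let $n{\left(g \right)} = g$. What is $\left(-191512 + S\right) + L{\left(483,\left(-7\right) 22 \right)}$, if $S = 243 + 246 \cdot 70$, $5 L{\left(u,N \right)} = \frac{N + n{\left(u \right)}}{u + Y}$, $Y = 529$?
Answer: $- \frac{880687611}{5060} \approx -1.7405 \cdot 10^{5}$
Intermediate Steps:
$L{\left(u,N \right)} = \frac{N + u}{5 \left(529 + u\right)}$ ($L{\left(u,N \right)} = \frac{\left(N + u\right) \frac{1}{u + 529}}{5} = \frac{\left(N + u\right) \frac{1}{529 + u}}{5} = \frac{\frac{1}{529 + u} \left(N + u\right)}{5} = \frac{N + u}{5 \left(529 + u\right)}$)
$S = 17463$ ($S = 243 + 17220 = 17463$)
$\left(-191512 + S\right) + L{\left(483,\left(-7\right) 22 \right)} = \left(-191512 + 17463\right) + \frac{\left(-7\right) 22 + 483}{5 \left(529 + 483\right)} = -174049 + \frac{-154 + 483}{5 \cdot 1012} = -174049 + \frac{1}{5} \cdot \frac{1}{1012} \cdot 329 = -174049 + \frac{329}{5060} = - \frac{880687611}{5060}$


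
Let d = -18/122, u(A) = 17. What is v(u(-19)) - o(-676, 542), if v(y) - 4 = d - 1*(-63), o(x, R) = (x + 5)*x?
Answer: -27665278/61 ≈ -4.5353e+5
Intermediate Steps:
o(x, R) = x*(5 + x) (o(x, R) = (5 + x)*x = x*(5 + x))
d = -9/61 (d = -18*1/122 = -9/61 ≈ -0.14754)
v(y) = 4078/61 (v(y) = 4 + (-9/61 - 1*(-63)) = 4 + (-9/61 + 63) = 4 + 3834/61 = 4078/61)
v(u(-19)) - o(-676, 542) = 4078/61 - (-676)*(5 - 676) = 4078/61 - (-676)*(-671) = 4078/61 - 1*453596 = 4078/61 - 453596 = -27665278/61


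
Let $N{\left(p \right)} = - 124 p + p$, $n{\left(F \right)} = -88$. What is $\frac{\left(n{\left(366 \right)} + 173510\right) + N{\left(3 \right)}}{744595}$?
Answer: $\frac{173053}{744595} \approx 0.23241$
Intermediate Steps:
$N{\left(p \right)} = - 123 p$
$\frac{\left(n{\left(366 \right)} + 173510\right) + N{\left(3 \right)}}{744595} = \frac{\left(-88 + 173510\right) - 369}{744595} = \left(173422 - 369\right) \frac{1}{744595} = 173053 \cdot \frac{1}{744595} = \frac{173053}{744595}$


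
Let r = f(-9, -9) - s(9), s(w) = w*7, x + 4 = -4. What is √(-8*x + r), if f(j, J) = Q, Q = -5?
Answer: 2*I ≈ 2.0*I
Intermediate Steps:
x = -8 (x = -4 - 4 = -8)
f(j, J) = -5
s(w) = 7*w
r = -68 (r = -5 - 7*9 = -5 - 1*63 = -5 - 63 = -68)
√(-8*x + r) = √(-8*(-8) - 68) = √(64 - 68) = √(-4) = 2*I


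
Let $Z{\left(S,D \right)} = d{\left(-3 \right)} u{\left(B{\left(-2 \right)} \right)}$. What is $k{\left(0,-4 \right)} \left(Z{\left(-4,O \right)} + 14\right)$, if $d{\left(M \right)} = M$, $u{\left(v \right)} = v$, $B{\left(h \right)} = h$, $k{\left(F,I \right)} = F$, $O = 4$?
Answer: $0$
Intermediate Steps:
$Z{\left(S,D \right)} = 6$ ($Z{\left(S,D \right)} = \left(-3\right) \left(-2\right) = 6$)
$k{\left(0,-4 \right)} \left(Z{\left(-4,O \right)} + 14\right) = 0 \left(6 + 14\right) = 0 \cdot 20 = 0$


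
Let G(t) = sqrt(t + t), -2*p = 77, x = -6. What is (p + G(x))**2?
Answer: 5881/4 - 154*I*sqrt(3) ≈ 1470.3 - 266.74*I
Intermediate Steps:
p = -77/2 (p = -1/2*77 = -77/2 ≈ -38.500)
G(t) = sqrt(2)*sqrt(t) (G(t) = sqrt(2*t) = sqrt(2)*sqrt(t))
(p + G(x))**2 = (-77/2 + sqrt(2)*sqrt(-6))**2 = (-77/2 + sqrt(2)*(I*sqrt(6)))**2 = (-77/2 + 2*I*sqrt(3))**2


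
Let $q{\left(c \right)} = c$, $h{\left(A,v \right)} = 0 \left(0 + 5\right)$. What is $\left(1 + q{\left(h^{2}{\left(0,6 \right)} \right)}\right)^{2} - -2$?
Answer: $3$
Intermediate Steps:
$h{\left(A,v \right)} = 0$ ($h{\left(A,v \right)} = 0 \cdot 5 = 0$)
$\left(1 + q{\left(h^{2}{\left(0,6 \right)} \right)}\right)^{2} - -2 = \left(1 + 0^{2}\right)^{2} - -2 = \left(1 + 0\right)^{2} + 2 = 1^{2} + 2 = 1 + 2 = 3$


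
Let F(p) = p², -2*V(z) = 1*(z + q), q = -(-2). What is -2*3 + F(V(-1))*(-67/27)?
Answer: -715/108 ≈ -6.6204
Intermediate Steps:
q = 2 (q = -1*(-2) = 2)
V(z) = -1 - z/2 (V(z) = -(z + 2)/2 = -(2 + z)/2 = -1 - z/2)
-2*3 + F(V(-1))*(-67/27) = -2*3 + (-1 - ½*(-1))²*(-67/27) = -6 + (-1 + ½)²*(-67*1/27) = -6 + (-½)²*(-67/27) = -6 + (¼)*(-67/27) = -6 - 67/108 = -715/108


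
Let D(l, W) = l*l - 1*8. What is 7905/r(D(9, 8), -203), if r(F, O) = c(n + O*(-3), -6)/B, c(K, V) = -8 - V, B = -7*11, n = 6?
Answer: 608685/2 ≈ 3.0434e+5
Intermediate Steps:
B = -77
D(l, W) = -8 + l² (D(l, W) = l² - 8 = -8 + l²)
r(F, O) = 2/77 (r(F, O) = (-8 - 1*(-6))/(-77) = (-8 + 6)*(-1/77) = -2*(-1/77) = 2/77)
7905/r(D(9, 8), -203) = 7905/(2/77) = 7905*(77/2) = 608685/2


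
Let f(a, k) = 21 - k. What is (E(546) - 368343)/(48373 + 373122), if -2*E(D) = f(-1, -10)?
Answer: -736717/842990 ≈ -0.87393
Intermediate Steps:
E(D) = -31/2 (E(D) = -(21 - 1*(-10))/2 = -(21 + 10)/2 = -1/2*31 = -31/2)
(E(546) - 368343)/(48373 + 373122) = (-31/2 - 368343)/(48373 + 373122) = -736717/2/421495 = -736717/2*1/421495 = -736717/842990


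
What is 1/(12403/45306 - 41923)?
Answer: -45306/1899351035 ≈ -2.3853e-5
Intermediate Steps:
1/(12403/45306 - 41923) = 1/(-1899351035/45306) = -45306/1899351035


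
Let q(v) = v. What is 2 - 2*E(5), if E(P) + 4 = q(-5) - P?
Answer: 30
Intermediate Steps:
E(P) = -9 - P (E(P) = -4 + (-5 - P) = -9 - P)
2 - 2*E(5) = 2 - 2*(-9 - 1*5) = 2 - 2*(-9 - 5) = 2 - 2*(-14) = 2 + 28 = 30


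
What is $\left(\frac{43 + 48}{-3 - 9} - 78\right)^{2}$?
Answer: $\frac{1054729}{144} \approx 7324.5$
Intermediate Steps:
$\left(\frac{43 + 48}{-3 - 9} - 78\right)^{2} = \left(\frac{91}{-12} - 78\right)^{2} = \left(91 \left(- \frac{1}{12}\right) - 78\right)^{2} = \left(- \frac{91}{12} - 78\right)^{2} = \left(- \frac{1027}{12}\right)^{2} = \frac{1054729}{144}$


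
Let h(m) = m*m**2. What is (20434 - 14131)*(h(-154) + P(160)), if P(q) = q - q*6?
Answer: -23025262392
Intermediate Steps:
h(m) = m**3
P(q) = -5*q (P(q) = q - 6*q = -5*q)
(20434 - 14131)*(h(-154) + P(160)) = (20434 - 14131)*((-154)**3 - 5*160) = 6303*(-3652264 - 800) = 6303*(-3653064) = -23025262392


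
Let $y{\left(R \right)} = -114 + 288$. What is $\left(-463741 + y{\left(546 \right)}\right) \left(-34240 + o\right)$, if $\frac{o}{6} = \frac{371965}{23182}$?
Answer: $\frac{183461250423815}{11591} \approx 1.5828 \cdot 10^{10}$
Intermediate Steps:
$y{\left(R \right)} = 174$
$o = \frac{1115895}{11591}$ ($o = 6 \cdot \frac{371965}{23182} = \frac{1115895}{11591} \approx 96.273$)
$\left(-463741 + y{\left(546 \right)}\right) \left(-34240 + o\right) = \left(-463741 + 174\right) \left(-34240 + \frac{1115895}{11591}\right) = \left(-463567\right) \left(- \frac{395759945}{11591}\right) = \frac{183461250423815}{11591}$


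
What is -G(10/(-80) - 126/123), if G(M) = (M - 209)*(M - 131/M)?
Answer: 961654327375/40559168 ≈ 23710.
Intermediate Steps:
G(M) = (-209 + M)*(M - 131/M)
-G(10/(-80) - 126/123) = -(-131 + (10/(-80) - 126/123)² - 209*(10/(-80) - 126/123) + 27379/(10/(-80) - 126/123)) = -(-131 + (10*(-1/80) - 126*1/123)² - 209*(10*(-1/80) - 126*1/123) + 27379/(10*(-1/80) - 126*1/123)) = -(-131 + (-⅛ - 42/41)² - 209*(-⅛ - 42/41) + 27379/(-⅛ - 42/41)) = -(-131 + (-377/328)² - 209*(-377/328) + 27379/(-377/328)) = -(-131 + 142129/107584 + 78793/328 + 27379*(-328/377)) = -(-131 + 142129/107584 + 78793/328 - 8980312/377) = -1*(-961654327375/40559168) = 961654327375/40559168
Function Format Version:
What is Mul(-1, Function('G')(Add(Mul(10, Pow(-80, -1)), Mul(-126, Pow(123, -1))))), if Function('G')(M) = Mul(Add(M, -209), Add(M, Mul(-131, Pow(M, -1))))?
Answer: Rational(961654327375, 40559168) ≈ 23710.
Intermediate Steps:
Function('G')(M) = Mul(Add(-209, M), Add(M, Mul(-131, Pow(M, -1))))
Mul(-1, Function('G')(Add(Mul(10, Pow(-80, -1)), Mul(-126, Pow(123, -1))))) = Mul(-1, Add(-131, Pow(Add(Mul(10, Pow(-80, -1)), Mul(-126, Pow(123, -1))), 2), Mul(-209, Add(Mul(10, Pow(-80, -1)), Mul(-126, Pow(123, -1)))), Mul(27379, Pow(Add(Mul(10, Pow(-80, -1)), Mul(-126, Pow(123, -1))), -1)))) = Mul(-1, Add(-131, Pow(Add(Mul(10, Rational(-1, 80)), Mul(-126, Rational(1, 123))), 2), Mul(-209, Add(Mul(10, Rational(-1, 80)), Mul(-126, Rational(1, 123)))), Mul(27379, Pow(Add(Mul(10, Rational(-1, 80)), Mul(-126, Rational(1, 123))), -1)))) = Mul(-1, Add(-131, Pow(Add(Rational(-1, 8), Rational(-42, 41)), 2), Mul(-209, Add(Rational(-1, 8), Rational(-42, 41))), Mul(27379, Pow(Add(Rational(-1, 8), Rational(-42, 41)), -1)))) = Mul(-1, Add(-131, Pow(Rational(-377, 328), 2), Mul(-209, Rational(-377, 328)), Mul(27379, Pow(Rational(-377, 328), -1)))) = Mul(-1, Add(-131, Rational(142129, 107584), Rational(78793, 328), Mul(27379, Rational(-328, 377)))) = Mul(-1, Add(-131, Rational(142129, 107584), Rational(78793, 328), Rational(-8980312, 377))) = Mul(-1, Rational(-961654327375, 40559168)) = Rational(961654327375, 40559168)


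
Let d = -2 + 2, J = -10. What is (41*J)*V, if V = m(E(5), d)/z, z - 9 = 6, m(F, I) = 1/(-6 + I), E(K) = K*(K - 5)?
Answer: 41/9 ≈ 4.5556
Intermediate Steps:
d = 0
E(K) = K*(-5 + K)
z = 15 (z = 9 + 6 = 15)
V = -1/90 (V = 1/((-6 + 0)*15) = (1/15)/(-6) = -⅙*1/15 = -1/90 ≈ -0.011111)
(41*J)*V = (41*(-10))*(-1/90) = -410*(-1/90) = 41/9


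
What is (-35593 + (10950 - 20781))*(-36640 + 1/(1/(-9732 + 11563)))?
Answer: 1581164016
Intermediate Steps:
(-35593 + (10950 - 20781))*(-36640 + 1/(1/(-9732 + 11563))) = (-35593 - 9831)*(-36640 + 1/(1/1831)) = -45424*(-36640 + 1/(1/1831)) = -45424*(-36640 + 1831) = -45424*(-34809) = 1581164016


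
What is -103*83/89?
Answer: -8549/89 ≈ -96.056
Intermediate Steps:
-103*83/89 = -8549*1/89 = -8549/89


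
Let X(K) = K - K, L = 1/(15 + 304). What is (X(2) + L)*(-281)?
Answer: -281/319 ≈ -0.88088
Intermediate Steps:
L = 1/319 ≈ 0.0031348
X(K) = 0
(X(2) + L)*(-281) = (0 + 1/319)*(-281) = (1/319)*(-281) = -281/319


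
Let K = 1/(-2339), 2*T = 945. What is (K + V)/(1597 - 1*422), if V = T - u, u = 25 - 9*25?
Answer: 3145953/5496650 ≈ 0.57234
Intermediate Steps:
u = -200 (u = 25 - 225 = -200)
T = 945/2 (T = (½)*945 = 945/2 ≈ 472.50)
V = 1345/2 (V = 945/2 - 1*(-200) = 945/2 + 200 = 1345/2 ≈ 672.50)
K = -1/2339 ≈ -0.00042753
(K + V)/(1597 - 1*422) = (-1/2339 + 1345/2)/(1597 - 1*422) = 3145953/(4678*(1597 - 422)) = (3145953/4678)/1175 = (3145953/4678)*(1/1175) = 3145953/5496650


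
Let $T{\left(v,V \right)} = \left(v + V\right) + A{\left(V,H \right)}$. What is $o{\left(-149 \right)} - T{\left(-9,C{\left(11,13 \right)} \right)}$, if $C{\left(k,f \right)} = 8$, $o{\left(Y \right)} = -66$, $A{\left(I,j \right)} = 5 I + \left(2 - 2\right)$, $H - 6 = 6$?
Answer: $-105$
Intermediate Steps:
$H = 12$ ($H = 6 + 6 = 12$)
$A{\left(I,j \right)} = 5 I$ ($A{\left(I,j \right)} = 5 I + \left(2 - 2\right) = 5 I + 0 = 5 I$)
$T{\left(v,V \right)} = v + 6 V$ ($T{\left(v,V \right)} = \left(v + V\right) + 5 V = \left(V + v\right) + 5 V = v + 6 V$)
$o{\left(-149 \right)} - T{\left(-9,C{\left(11,13 \right)} \right)} = -66 - \left(-9 + 6 \cdot 8\right) = -66 - \left(-9 + 48\right) = -66 - 39 = -105$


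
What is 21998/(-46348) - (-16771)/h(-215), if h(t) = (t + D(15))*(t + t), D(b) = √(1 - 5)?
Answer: -157073597/535655423 + 16771*I/9939235 ≈ -0.29324 + 0.0016874*I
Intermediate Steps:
D(b) = 2*I (D(b) = √(-4) = 2*I)
h(t) = 2*t*(t + 2*I) (h(t) = (t + 2*I)*(t + t) = (t + 2*I)*(2*t) = 2*t*(t + 2*I))
21998/(-46348) - (-16771)/h(-215) = 21998/(-46348) - (-16771)/(2*(-215)*(-215 + 2*I)) = 21998*(-1/46348) - (-16771)/(92450 - 860*I) = -10999/23174 - (-16771)*(92450 + 860*I)/8547742100 = -10999/23174 + 16771*(92450 + 860*I)/8547742100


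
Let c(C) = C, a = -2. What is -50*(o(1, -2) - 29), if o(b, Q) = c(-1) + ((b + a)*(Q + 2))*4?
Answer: 1500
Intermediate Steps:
o(b, Q) = -1 + 4*(-2 + b)*(2 + Q) (o(b, Q) = -1 + ((b - 2)*(Q + 2))*4 = -1 + ((-2 + b)*(2 + Q))*4 = -1 + 4*(-2 + b)*(2 + Q))
-50*(o(1, -2) - 29) = -50*((-17 - 8*(-2) + 8*1 + 4*(-2)*1) - 29) = -50*((-17 + 16 + 8 - 8) - 29) = -50*(-1 - 29) = -50*(-30) = 1500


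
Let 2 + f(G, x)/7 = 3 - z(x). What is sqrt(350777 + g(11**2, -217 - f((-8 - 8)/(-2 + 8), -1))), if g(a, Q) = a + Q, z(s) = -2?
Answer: 2*sqrt(87665) ≈ 592.17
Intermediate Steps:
f(G, x) = 21 (f(G, x) = -14 + 7*(3 - 1*(-2)) = -14 + 7*(3 + 2) = -14 + 7*5 = -14 + 35 = 21)
g(a, Q) = Q + a
sqrt(350777 + g(11**2, -217 - f((-8 - 8)/(-2 + 8), -1))) = sqrt(350777 + ((-217 - 1*21) + 11**2)) = sqrt(350777 + ((-217 - 21) + 121)) = sqrt(350777 + (-238 + 121)) = sqrt(350777 - 117) = sqrt(350660) = 2*sqrt(87665)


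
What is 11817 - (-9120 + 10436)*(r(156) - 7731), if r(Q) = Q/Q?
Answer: 10184497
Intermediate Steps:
r(Q) = 1
11817 - (-9120 + 10436)*(r(156) - 7731) = 11817 - (-9120 + 10436)*(1 - 7731) = 11817 - 1316*(-7730) = 11817 - 1*(-10172680) = 11817 + 10172680 = 10184497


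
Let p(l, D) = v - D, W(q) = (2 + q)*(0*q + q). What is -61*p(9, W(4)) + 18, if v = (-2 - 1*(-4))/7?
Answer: 10252/7 ≈ 1464.6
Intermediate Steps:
v = 2/7 (v = (-2 + 4)*(1/7) = 2*(1/7) = 2/7 ≈ 0.28571)
W(q) = q*(2 + q) (W(q) = (2 + q)*(0 + q) = (2 + q)*q = q*(2 + q))
p(l, D) = 2/7 - D
-61*p(9, W(4)) + 18 = -61*(2/7 - 4*(2 + 4)) + 18 = -61*(2/7 - 4*6) + 18 = -61*(2/7 - 1*24) + 18 = -61*(2/7 - 24) + 18 = -61*(-166/7) + 18 = 10126/7 + 18 = 10252/7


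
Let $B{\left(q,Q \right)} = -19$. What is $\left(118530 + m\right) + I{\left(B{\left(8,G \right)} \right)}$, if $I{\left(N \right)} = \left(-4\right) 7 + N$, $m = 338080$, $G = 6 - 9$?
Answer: $456563$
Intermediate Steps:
$G = -3$
$I{\left(N \right)} = -28 + N$
$\left(118530 + m\right) + I{\left(B{\left(8,G \right)} \right)} = \left(118530 + 338080\right) - 47 = 456610 - 47 = 456563$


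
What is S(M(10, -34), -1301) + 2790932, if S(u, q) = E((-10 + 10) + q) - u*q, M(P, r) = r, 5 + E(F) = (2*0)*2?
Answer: 2746693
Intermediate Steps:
E(F) = -5 (E(F) = -5 + (2*0)*2 = -5 + 0*2 = -5 + 0 = -5)
S(u, q) = -5 - q*u (S(u, q) = -5 - u*q = -5 - q*u)
S(M(10, -34), -1301) + 2790932 = (-5 - 1*(-1301)*(-34)) + 2790932 = (-5 - 44234) + 2790932 = -44239 + 2790932 = 2746693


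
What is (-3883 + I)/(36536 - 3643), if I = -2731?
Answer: -6614/32893 ≈ -0.20108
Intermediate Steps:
(-3883 + I)/(36536 - 3643) = (-3883 - 2731)/(36536 - 3643) = -6614/32893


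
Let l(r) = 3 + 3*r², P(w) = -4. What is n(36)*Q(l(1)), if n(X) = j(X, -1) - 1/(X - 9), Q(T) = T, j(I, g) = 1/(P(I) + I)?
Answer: -5/144 ≈ -0.034722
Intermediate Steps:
j(I, g) = 1/(-4 + I)
n(X) = 1/(-4 + X) - 1/(-9 + X) (n(X) = 1/(-4 + X) - 1/(X - 9) = 1/(-4 + X) - 1/(-9 + X))
n(36)*Q(l(1)) = (-5/((-9 + 36)*(-4 + 36)))*(3 + 3*1²) = (-5/(27*32))*(3 + 3*1) = (-5*1/27*1/32)*(3 + 3) = -5/864*6 = -5/144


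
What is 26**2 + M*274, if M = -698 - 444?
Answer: -312232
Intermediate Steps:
M = -1142
26**2 + M*274 = 26**2 - 1142*274 = 676 - 312908 = -312232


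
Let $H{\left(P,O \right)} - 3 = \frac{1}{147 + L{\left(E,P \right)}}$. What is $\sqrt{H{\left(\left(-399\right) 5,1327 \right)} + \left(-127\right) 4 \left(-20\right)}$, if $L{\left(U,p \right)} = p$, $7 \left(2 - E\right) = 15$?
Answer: $\frac{\sqrt{8676925026}}{924} \approx 100.81$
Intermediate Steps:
$E = - \frac{1}{7}$ ($E = 2 - \frac{15}{7} = - \frac{1}{7} \approx -0.14286$)
$H{\left(P,O \right)} = 3 + \frac{1}{147 + P}$
$\sqrt{H{\left(\left(-399\right) 5,1327 \right)} + \left(-127\right) 4 \left(-20\right)} = \sqrt{\frac{442 + 3 \left(\left(-399\right) 5\right)}{147 - 1995} + \left(-127\right) 4 \left(-20\right)} = \sqrt{\frac{442 + 3 \left(-1995\right)}{147 - 1995} - -10160} = \sqrt{\frac{442 - 5985}{-1848} + 10160} = \sqrt{\left(- \frac{1}{1848}\right) \left(-5543\right) + 10160} = \sqrt{\frac{5543}{1848} + 10160} = \sqrt{\frac{18781223}{1848}} = \frac{\sqrt{8676925026}}{924}$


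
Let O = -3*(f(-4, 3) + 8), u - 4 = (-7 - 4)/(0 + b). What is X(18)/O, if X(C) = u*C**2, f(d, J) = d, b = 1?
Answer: 189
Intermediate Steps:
u = -7 (u = 4 + (-7 - 4)/(0 + 1) = 4 - 11/1 = 4 - 11*1 = 4 - 11 = -7)
O = -12 (O = -3*(-4 + 8) = -3*4 = -12)
X(C) = -7*C**2
X(18)/O = -7*18**2/(-12) = -7*324*(-1/12) = -2268*(-1/12) = 189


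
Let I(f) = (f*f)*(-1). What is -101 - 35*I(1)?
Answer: -66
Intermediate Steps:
I(f) = -f² (I(f) = f²*(-1) = -f²)
-101 - 35*I(1) = -101 - (-35)*1² = -101 - (-35) = -101 - 35*(-1) = -101 + 35 = -66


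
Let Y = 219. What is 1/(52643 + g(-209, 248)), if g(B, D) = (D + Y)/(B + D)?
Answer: 39/2053544 ≈ 1.8992e-5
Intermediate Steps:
g(B, D) = (219 + D)/(B + D) (g(B, D) = (D + 219)/(B + D) = (219 + D)/(B + D))
1/(52643 + g(-209, 248)) = 1/(52643 + (219 + 248)/(-209 + 248)) = 1/(52643 + 467/39) = 1/(2053544/39) = 39/2053544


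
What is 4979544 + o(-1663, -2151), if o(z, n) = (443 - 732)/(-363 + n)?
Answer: 12518573905/2514 ≈ 4.9795e+6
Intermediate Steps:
o(z, n) = -289/(-363 + n)
4979544 + o(-1663, -2151) = 4979544 - 289/(-363 - 2151) = 4979544 - 289/(-2514) = 4979544 - 289*(-1/2514) = 4979544 + 289/2514 = 12518573905/2514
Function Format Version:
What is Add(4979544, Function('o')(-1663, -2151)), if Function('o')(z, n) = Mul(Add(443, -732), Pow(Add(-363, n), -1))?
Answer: Rational(12518573905, 2514) ≈ 4.9795e+6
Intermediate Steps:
Function('o')(z, n) = Mul(-289, Pow(Add(-363, n), -1))
Add(4979544, Function('o')(-1663, -2151)) = Add(4979544, Mul(-289, Pow(Add(-363, -2151), -1))) = Add(4979544, Mul(-289, Pow(-2514, -1))) = Add(4979544, Mul(-289, Rational(-1, 2514))) = Add(4979544, Rational(289, 2514)) = Rational(12518573905, 2514)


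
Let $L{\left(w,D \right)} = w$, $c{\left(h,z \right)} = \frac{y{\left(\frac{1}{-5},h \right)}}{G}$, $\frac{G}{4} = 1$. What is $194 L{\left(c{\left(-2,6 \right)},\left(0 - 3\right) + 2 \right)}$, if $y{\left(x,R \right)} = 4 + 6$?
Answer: $485$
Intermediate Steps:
$y{\left(x,R \right)} = 10$
$G = 4$ ($G = 4 \cdot 1 = 4$)
$c{\left(h,z \right)} = \frac{5}{2}$ ($c{\left(h,z \right)} = \frac{10}{4} = 10 \cdot \frac{1}{4} = \frac{5}{2}$)
$194 L{\left(c{\left(-2,6 \right)},\left(0 - 3\right) + 2 \right)} = 194 \cdot \frac{5}{2} = 485$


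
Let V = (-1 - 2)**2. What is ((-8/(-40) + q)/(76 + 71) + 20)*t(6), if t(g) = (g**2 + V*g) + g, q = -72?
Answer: 458912/245 ≈ 1873.1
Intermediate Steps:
V = 9 (V = (-3)**2 = 9)
t(g) = g**2 + 10*g (t(g) = (g**2 + 9*g) + g = g**2 + 10*g)
((-8/(-40) + q)/(76 + 71) + 20)*t(6) = ((-8/(-40) - 72)/(76 + 71) + 20)*(6*(10 + 6)) = ((-8*(-1/40) - 72)/147 + 20)*(6*16) = ((1/5 - 72)*(1/147) + 20)*96 = (-359/5*1/147 + 20)*96 = (-359/735 + 20)*96 = (14341/735)*96 = 458912/245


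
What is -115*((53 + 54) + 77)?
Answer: -21160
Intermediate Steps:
-115*((53 + 54) + 77) = -115*(107 + 77) = -115*184 = -21160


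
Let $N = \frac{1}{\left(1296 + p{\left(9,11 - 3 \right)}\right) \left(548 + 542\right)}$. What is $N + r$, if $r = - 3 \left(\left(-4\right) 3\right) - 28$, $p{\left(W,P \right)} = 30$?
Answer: $\frac{11562721}{1445340} \approx 8.0$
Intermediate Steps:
$N = \frac{1}{1445340}$ ($N = \frac{1}{\left(1296 + 30\right) \left(548 + 542\right)} = \frac{1}{1326 \cdot 1090} = \frac{1}{1445340} \approx 6.9188 \cdot 10^{-7}$)
$r = 8$ ($r = \left(-3\right) \left(-12\right) - 28 = 36 - 28 = 8$)
$N + r = \frac{1}{1445340} + 8 = \frac{11562721}{1445340}$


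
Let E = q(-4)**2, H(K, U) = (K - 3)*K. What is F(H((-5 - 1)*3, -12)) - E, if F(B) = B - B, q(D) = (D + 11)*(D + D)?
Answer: -3136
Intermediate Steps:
q(D) = 2*D*(11 + D) (q(D) = (11 + D)*(2*D) = 2*D*(11 + D))
H(K, U) = K*(-3 + K) (H(K, U) = (-3 + K)*K = K*(-3 + K))
F(B) = 0
E = 3136 (E = (2*(-4)*(11 - 4))**2 = (2*(-4)*7)**2 = (-56)**2 = 3136)
F(H((-5 - 1)*3, -12)) - E = 0 - 1*3136 = 0 - 3136 = -3136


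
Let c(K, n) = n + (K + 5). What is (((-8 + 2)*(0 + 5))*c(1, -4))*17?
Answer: -1020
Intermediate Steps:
c(K, n) = 5 + K + n (c(K, n) = n + (5 + K) = 5 + K + n)
(((-8 + 2)*(0 + 5))*c(1, -4))*17 = (((-8 + 2)*(0 + 5))*(5 + 1 - 4))*17 = (-6*5*2)*17 = -30*2*17 = -60*17 = -1020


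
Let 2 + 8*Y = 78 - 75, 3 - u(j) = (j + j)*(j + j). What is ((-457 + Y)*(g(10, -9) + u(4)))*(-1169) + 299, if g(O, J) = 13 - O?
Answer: -123906959/4 ≈ -3.0977e+7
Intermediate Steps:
u(j) = 3 - 4*j² (u(j) = 3 - (j + j)*(j + j) = 3 - 2*j*2*j = 3 - 4*j²)
Y = ⅛ (Y = -¼ + (78 - 75)/8 = -¼ + (⅛)*3 = -¼ + 3/8 = ⅛ ≈ 0.12500)
((-457 + Y)*(g(10, -9) + u(4)))*(-1169) + 299 = ((-457 + ⅛)*((13 - 1*10) + (3 - 4*4²)))*(-1169) + 299 = -3655*((13 - 10) + (3 - 4*16))/8*(-1169) + 299 = -3655*(3 + (3 - 64))/8*(-1169) + 299 = -3655*(3 - 61)/8*(-1169) + 299 = -3655/8*(-58)*(-1169) + 299 = (105995/4)*(-1169) + 299 = -123908155/4 + 299 = -123906959/4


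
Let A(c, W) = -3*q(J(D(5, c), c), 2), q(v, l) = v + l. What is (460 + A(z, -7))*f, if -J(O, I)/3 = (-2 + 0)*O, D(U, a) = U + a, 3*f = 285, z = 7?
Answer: 22610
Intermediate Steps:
f = 95 (f = (⅓)*285 = 95)
J(O, I) = 6*O (J(O, I) = -3*(-2 + 0)*O = -(-6)*O = 6*O)
q(v, l) = l + v
A(c, W) = -96 - 18*c (A(c, W) = -3*(2 + 6*(5 + c)) = -3*(2 + (30 + 6*c)) = -3*(32 + 6*c) = -96 - 18*c)
(460 + A(z, -7))*f = (460 + (-96 - 18*7))*95 = (460 + (-96 - 126))*95 = (460 - 222)*95 = 238*95 = 22610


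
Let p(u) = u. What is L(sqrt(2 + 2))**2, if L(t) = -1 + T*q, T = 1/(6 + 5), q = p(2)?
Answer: 81/121 ≈ 0.66942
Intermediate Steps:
q = 2
T = 1/11 ≈ 0.090909
L(t) = -9/11 (L(t) = -1 + (1/11)*2 = -1 + 2/11 = -9/11)
L(sqrt(2 + 2))**2 = (-9/11)**2 = 81/121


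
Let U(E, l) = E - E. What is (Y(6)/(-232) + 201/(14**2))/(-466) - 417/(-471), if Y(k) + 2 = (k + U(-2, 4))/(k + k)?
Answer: 1469017973/1663411232 ≈ 0.88314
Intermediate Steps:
U(E, l) = 0
Y(k) = -3/2 (Y(k) = -2 + (k + 0)/(k + k) = -2 + k/((2*k)) = -2 + k*(1/(2*k)) = -2 + 1/2 = -3/2)
(Y(6)/(-232) + 201/(14**2))/(-466) - 417/(-471) = (-3/2/(-232) + 201/(14**2))/(-466) - 417/(-471) = (-3/2*(-1/232) + 201/196)*(-1/466) - 417*(-1/471) = (3/464 + 201*(1/196))*(-1/466) + 139/157 = (3/464 + 201/196)*(-1/466) + 139/157 = (23463/22736)*(-1/466) + 139/157 = -23463/10594976 + 139/157 = 1469017973/1663411232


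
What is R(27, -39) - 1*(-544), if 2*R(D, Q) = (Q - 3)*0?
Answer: 544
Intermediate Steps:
R(D, Q) = 0 (R(D, Q) = ((Q - 3)*0)/2 = ((-3 + Q)*0)/2 = (1/2)*0 = 0)
R(27, -39) - 1*(-544) = 0 - 1*(-544) = 0 + 544 = 544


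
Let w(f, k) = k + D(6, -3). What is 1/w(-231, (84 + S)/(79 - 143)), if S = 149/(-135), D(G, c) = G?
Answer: 8640/40649 ≈ 0.21255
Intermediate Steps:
S = -149/135 (S = 149*(-1/135) = -149/135 ≈ -1.1037)
w(f, k) = 6 + k (w(f, k) = k + 6 = 6 + k)
1/w(-231, (84 + S)/(79 - 143)) = 1/(6 + (84 - 149/135)/(79 - 143)) = 1/(6 + (11191/135)/(-64)) = 1/(6 + (11191/135)*(-1/64)) = 1/(6 - 11191/8640) = 1/(40649/8640) = 8640/40649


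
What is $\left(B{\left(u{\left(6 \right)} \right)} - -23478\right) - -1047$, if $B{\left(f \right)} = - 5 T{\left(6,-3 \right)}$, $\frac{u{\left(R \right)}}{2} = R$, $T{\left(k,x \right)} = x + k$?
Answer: $24510$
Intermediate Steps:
$T{\left(k,x \right)} = k + x$
$u{\left(R \right)} = 2 R$
$B{\left(f \right)} = -15$ ($B{\left(f \right)} = - 5 \left(6 - 3\right) = \left(-5\right) 3 = -15$)
$\left(B{\left(u{\left(6 \right)} \right)} - -23478\right) - -1047 = \left(-15 - -23478\right) - -1047 = \left(-15 + 23478\right) + \left(-33 + 1080\right) = 23463 + 1047 = 24510$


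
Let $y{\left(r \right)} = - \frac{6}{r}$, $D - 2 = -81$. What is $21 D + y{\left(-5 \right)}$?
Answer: $- \frac{8289}{5} \approx -1657.8$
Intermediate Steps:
$D = -79$ ($D = 2 - 81 = -79$)
$21 D + y{\left(-5 \right)} = 21 \left(-79\right) - \frac{6}{-5} = -1659 - - \frac{6}{5} = -1659 + \frac{6}{5} = - \frac{8289}{5}$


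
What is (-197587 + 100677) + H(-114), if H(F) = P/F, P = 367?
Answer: -11048107/114 ≈ -96913.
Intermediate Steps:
H(F) = 367/F
(-197587 + 100677) + H(-114) = (-197587 + 100677) + 367/(-114) = -96910 + 367*(-1/114) = -96910 - 367/114 = -11048107/114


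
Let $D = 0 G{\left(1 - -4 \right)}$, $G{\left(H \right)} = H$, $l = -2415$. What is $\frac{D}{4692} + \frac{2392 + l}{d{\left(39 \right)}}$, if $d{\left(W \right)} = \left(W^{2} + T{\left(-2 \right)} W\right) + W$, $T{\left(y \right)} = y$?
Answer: $- \frac{23}{1482} \approx -0.01552$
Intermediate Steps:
$D = 0$ ($D = 0 \left(1 - -4\right) = 0 \left(1 + 4\right) = 0 \cdot 5 = 0$)
$d{\left(W \right)} = W^{2} - W$ ($d{\left(W \right)} = \left(W^{2} - 2 W\right) + W = W^{2} - W$)
$\frac{D}{4692} + \frac{2392 + l}{d{\left(39 \right)}} = \frac{0}{4692} + \frac{2392 - 2415}{39 \left(-1 + 39\right)} = 0 \cdot \frac{1}{4692} - \frac{23}{39 \cdot 38} = 0 - \frac{23}{1482} = - \frac{23}{1482}$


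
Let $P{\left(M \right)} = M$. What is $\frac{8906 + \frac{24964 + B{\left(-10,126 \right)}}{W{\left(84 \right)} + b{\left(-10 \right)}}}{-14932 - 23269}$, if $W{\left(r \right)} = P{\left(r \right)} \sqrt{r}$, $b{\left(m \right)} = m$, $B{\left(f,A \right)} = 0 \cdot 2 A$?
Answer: $- \frac{1319495216}{5659516351} - \frac{1048488 \sqrt{21}}{5659516351} \approx -0.234$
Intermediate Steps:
$B{\left(f,A \right)} = 0$ ($B{\left(f,A \right)} = 0 A = 0$)
$W{\left(r \right)} = r^{\frac{3}{2}}$ ($W{\left(r \right)} = r \sqrt{r} = r^{\frac{3}{2}}$)
$\frac{8906 + \frac{24964 + B{\left(-10,126 \right)}}{W{\left(84 \right)} + b{\left(-10 \right)}}}{-14932 - 23269} = \frac{8906 + \frac{24964 + 0}{84^{\frac{3}{2}} - 10}}{-14932 - 23269} = \frac{8906 + \frac{24964}{168 \sqrt{21} - 10}}{-38201} = \left(8906 + \frac{24964}{-10 + 168 \sqrt{21}}\right) \left(- \frac{1}{38201}\right) = - \frac{8906}{38201} - \frac{24964}{38201 \left(-10 + 168 \sqrt{21}\right)}$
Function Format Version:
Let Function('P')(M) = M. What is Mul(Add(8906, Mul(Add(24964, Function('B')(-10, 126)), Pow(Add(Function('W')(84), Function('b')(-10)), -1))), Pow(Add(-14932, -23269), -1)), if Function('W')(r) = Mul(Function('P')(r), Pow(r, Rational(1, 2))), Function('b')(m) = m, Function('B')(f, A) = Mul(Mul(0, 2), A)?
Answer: Add(Rational(-1319495216, 5659516351), Mul(Rational(-1048488, 5659516351), Pow(21, Rational(1, 2)))) ≈ -0.23400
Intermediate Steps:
Function('B')(f, A) = 0 (Function('B')(f, A) = Mul(0, A) = 0)
Function('W')(r) = Pow(r, Rational(3, 2)) (Function('W')(r) = Mul(r, Pow(r, Rational(1, 2))) = Pow(r, Rational(3, 2)))
Mul(Add(8906, Mul(Add(24964, Function('B')(-10, 126)), Pow(Add(Function('W')(84), Function('b')(-10)), -1))), Pow(Add(-14932, -23269), -1)) = Mul(Add(8906, Mul(Add(24964, 0), Pow(Add(Pow(84, Rational(3, 2)), -10), -1))), Pow(Add(-14932, -23269), -1)) = Mul(Add(8906, Mul(24964, Pow(Add(Mul(168, Pow(21, Rational(1, 2))), -10), -1))), Pow(-38201, -1)) = Mul(Add(8906, Mul(24964, Pow(Add(-10, Mul(168, Pow(21, Rational(1, 2)))), -1))), Rational(-1, 38201)) = Add(Rational(-8906, 38201), Mul(Rational(-24964, 38201), Pow(Add(-10, Mul(168, Pow(21, Rational(1, 2)))), -1)))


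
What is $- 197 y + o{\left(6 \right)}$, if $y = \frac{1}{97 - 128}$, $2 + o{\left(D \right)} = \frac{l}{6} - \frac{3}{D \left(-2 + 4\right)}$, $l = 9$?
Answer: $\frac{695}{124} \approx 5.6048$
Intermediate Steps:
$o{\left(D \right)} = - \frac{1}{2} - \frac{3}{2 D}$ ($o{\left(D \right)} = -2 + \left(\frac{9}{6} - \frac{3}{D \left(-2 + 4\right)}\right) = -2 + \left(9 \cdot \frac{1}{6} - \frac{3}{D 2}\right) = -2 + \left(\frac{3}{2} - \frac{3}{2 D}\right) = - \frac{1}{2} - \frac{3}{2 D}$)
$y = - \frac{1}{31}$ ($y = \frac{1}{-31} = - \frac{1}{31} \approx -0.032258$)
$- 197 y + o{\left(6 \right)} = \left(-197\right) \left(- \frac{1}{31}\right) + \frac{-3 - 6}{2 \cdot 6} = \frac{197}{31} + \frac{1}{2} \cdot \frac{1}{6} \left(-3 - 6\right) = \frac{197}{31} + \frac{1}{2} \cdot \frac{1}{6} \left(-9\right) = \frac{197}{31} - \frac{3}{4} = \frac{695}{124}$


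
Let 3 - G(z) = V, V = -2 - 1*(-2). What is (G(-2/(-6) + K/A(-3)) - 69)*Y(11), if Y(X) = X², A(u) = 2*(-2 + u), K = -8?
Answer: -7986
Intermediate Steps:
A(u) = -4 + 2*u
V = 0 (V = -2 + 2 = 0)
G(z) = 3 (G(z) = 3 - 1*0 = 3 + 0 = 3)
(G(-2/(-6) + K/A(-3)) - 69)*Y(11) = (3 - 69)*11² = -66*121 = -7986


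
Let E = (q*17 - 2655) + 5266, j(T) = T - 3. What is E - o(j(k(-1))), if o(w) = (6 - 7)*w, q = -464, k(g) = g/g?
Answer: -5279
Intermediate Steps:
k(g) = 1
j(T) = -3 + T
o(w) = -w
E = -5277 (E = (-464*17 - 2655) + 5266 = (-7888 - 2655) + 5266 = -10543 + 5266 = -5277)
E - o(j(k(-1))) = -5277 - (-1)*(-3 + 1) = -5277 - (-1)*(-2) = -5277 - 1*2 = -5277 - 2 = -5279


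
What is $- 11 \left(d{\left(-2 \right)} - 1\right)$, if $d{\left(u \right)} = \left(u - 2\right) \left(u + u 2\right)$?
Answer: $-253$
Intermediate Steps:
$d{\left(u \right)} = 3 u \left(-2 + u\right)$ ($d{\left(u \right)} = \left(-2 + u\right) \left(u + 2 u\right) = \left(-2 + u\right) 3 u = 3 u \left(-2 + u\right)$)
$- 11 \left(d{\left(-2 \right)} - 1\right) = - 11 \left(3 \left(-2\right) \left(-2 - 2\right) - 1\right) = - 11 \left(3 \left(-2\right) \left(-4\right) - 1\right) = - 11 \left(24 - 1\right) = \left(-11\right) 23 = -253$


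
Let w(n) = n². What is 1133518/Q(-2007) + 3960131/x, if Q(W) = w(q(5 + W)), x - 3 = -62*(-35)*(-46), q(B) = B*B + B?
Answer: -31776194098363309159/800934204440003634 ≈ -39.674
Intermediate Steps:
q(B) = B + B² (q(B) = B² + B = B + B²)
x = -99817 (x = 3 - 62*(-35)*(-46) = 3 + 2170*(-46) = 3 - 99820 = -99817)
Q(W) = (5 + W)²*(6 + W)² (Q(W) = ((5 + W)*(1 + (5 + W)))² = ((5 + W)*(6 + W))² = (5 + W)²*(6 + W)²)
1133518/Q(-2007) + 3960131/x = 1133518/(((5 - 2007)²*(6 - 2007)²)) + 3960131/(-99817) = 1133518/(((-2002)²*(-2001)²)) + 3960131*(-1/99817) = 1133518/((4008004*4004001)) - 3960131/99817 = 1133518/16048052024004 - 3960131/99817 = 1133518*(1/16048052024004) - 3960131/99817 = 566759/8024026012002 - 3960131/99817 = -31776194098363309159/800934204440003634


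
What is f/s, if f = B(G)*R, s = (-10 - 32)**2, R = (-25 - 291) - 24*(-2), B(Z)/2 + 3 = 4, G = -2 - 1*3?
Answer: -134/441 ≈ -0.30385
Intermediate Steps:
G = -5 (G = -2 - 3 = -5)
B(Z) = 2 (B(Z) = -6 + 2*4 = -6 + 8 = 2)
R = -268 (R = -316 + 48 = -268)
s = 1764 (s = (-42)**2 = 1764)
f = -536 (f = 2*(-268) = -536)
f/s = -536/1764 = -536*1/1764 = -134/441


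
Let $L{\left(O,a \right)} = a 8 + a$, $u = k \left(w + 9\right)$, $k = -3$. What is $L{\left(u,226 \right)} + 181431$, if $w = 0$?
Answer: $183465$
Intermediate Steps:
$u = -27$ ($u = - 3 \left(0 + 9\right) = \left(-3\right) 9 = -27$)
$L{\left(O,a \right)} = 9 a$ ($L{\left(O,a \right)} = 8 a + a = 9 a$)
$L{\left(u,226 \right)} + 181431 = 9 \cdot 226 + 181431 = 2034 + 181431 = 183465$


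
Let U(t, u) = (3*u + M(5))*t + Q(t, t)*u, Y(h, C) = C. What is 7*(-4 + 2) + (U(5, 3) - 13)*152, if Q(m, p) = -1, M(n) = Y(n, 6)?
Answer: 8954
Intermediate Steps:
M(n) = 6
U(t, u) = -u + t*(6 + 3*u) (U(t, u) = (3*u + 6)*t - u = (6 + 3*u)*t - u = t*(6 + 3*u) - u = -u + t*(6 + 3*u))
7*(-4 + 2) + (U(5, 3) - 13)*152 = 7*(-4 + 2) + ((-1*3 + 6*5 + 3*5*3) - 13)*152 = 7*(-2) + ((-3 + 30 + 45) - 13)*152 = -14 + (72 - 13)*152 = -14 + 59*152 = -14 + 8968 = 8954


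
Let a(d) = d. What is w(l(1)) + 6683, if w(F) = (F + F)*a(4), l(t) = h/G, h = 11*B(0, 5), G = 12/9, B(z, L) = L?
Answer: 7013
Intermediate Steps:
G = 4/3 (G = 12*(⅑) = 4/3 ≈ 1.3333)
h = 55 (h = 11*5 = 55)
l(t) = 165/4 (l(t) = 55/(4/3) = 55*(¾) = 165/4)
w(F) = 8*F (w(F) = (F + F)*4 = (2*F)*4 = 8*F)
w(l(1)) + 6683 = 8*(165/4) + 6683 = 330 + 6683 = 7013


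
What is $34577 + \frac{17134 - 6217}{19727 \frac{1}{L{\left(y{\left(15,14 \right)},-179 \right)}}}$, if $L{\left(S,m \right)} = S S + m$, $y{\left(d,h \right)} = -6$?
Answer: $\frac{680539348}{19727} \approx 34498.0$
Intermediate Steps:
$L{\left(S,m \right)} = m + S^{2}$ ($L{\left(S,m \right)} = S^{2} + m = m + S^{2}$)
$34577 + \frac{17134 - 6217}{19727 \frac{1}{L{\left(y{\left(15,14 \right)},-179 \right)}}} = 34577 + \frac{17134 - 6217}{19727 \frac{1}{-179 + \left(-6\right)^{2}}} = 34577 + \frac{17134 - 6217}{19727 \frac{1}{-179 + 36}} = 34577 + \frac{10917}{19727 \frac{1}{-143}} = 34577 + \frac{10917}{19727 \left(- \frac{1}{143}\right)} = 34577 + \frac{10917}{- \frac{19727}{143}} = 34577 + 10917 \left(- \frac{143}{19727}\right) = 34577 - \frac{1561131}{19727} = \frac{680539348}{19727}$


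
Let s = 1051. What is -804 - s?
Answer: -1855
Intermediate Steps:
-804 - s = -804 - 1*1051 = -804 - 1051 = -1855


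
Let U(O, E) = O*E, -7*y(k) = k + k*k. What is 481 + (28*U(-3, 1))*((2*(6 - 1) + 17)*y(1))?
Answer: 1129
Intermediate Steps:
y(k) = -k/7 - k**2/7 (y(k) = -(k + k*k)/7 = -(k + k**2)/7 = -k/7 - k**2/7)
U(O, E) = E*O
481 + (28*U(-3, 1))*((2*(6 - 1) + 17)*y(1)) = 481 + (28*(1*(-3)))*((2*(6 - 1) + 17)*(-1/7*1*(1 + 1))) = 481 + (28*(-3))*((2*5 + 17)*(-1/7*1*2)) = 481 - 84*(10 + 17)*(-2)/7 = 481 - 2268*(-2)/7 = 481 - 84*(-54/7) = 481 + 648 = 1129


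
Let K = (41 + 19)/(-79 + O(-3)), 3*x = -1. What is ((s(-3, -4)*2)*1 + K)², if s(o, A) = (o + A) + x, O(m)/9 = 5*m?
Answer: 23020804/103041 ≈ 223.41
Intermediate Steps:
O(m) = 45*m (O(m) = 9*(5*m) = 45*m)
x = -⅓ (x = (⅓)*(-1) = -⅓ ≈ -0.33333)
s(o, A) = -⅓ + A + o (s(o, A) = (o + A) - ⅓ = (A + o) - ⅓ = -⅓ + A + o)
K = -30/107 (K = (41 + 19)/(-79 + 45*(-3)) = 60/(-79 - 135) = 60/(-214) = 60*(-1/214) = -30/107 ≈ -0.28037)
((s(-3, -4)*2)*1 + K)² = (((-⅓ - 4 - 3)*2)*1 - 30/107)² = (-22/3*2*1 - 30/107)² = (-44/3*1 - 30/107)² = (-44/3 - 30/107)² = (-4798/321)² = 23020804/103041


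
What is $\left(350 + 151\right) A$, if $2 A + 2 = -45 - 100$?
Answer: $- \frac{73647}{2} \approx -36824.0$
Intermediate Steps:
$A = - \frac{147}{2}$ ($A = -1 + \frac{-45 - 100}{2} = -1 + \frac{1}{2} \left(-145\right) = -1 - \frac{145}{2} = - \frac{147}{2} \approx -73.5$)
$\left(350 + 151\right) A = \left(350 + 151\right) \left(- \frac{147}{2}\right) = 501 \left(- \frac{147}{2}\right) = - \frac{73647}{2}$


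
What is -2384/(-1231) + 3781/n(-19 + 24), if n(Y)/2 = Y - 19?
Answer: -4587659/34468 ≈ -133.10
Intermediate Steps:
n(Y) = -38 + 2*Y (n(Y) = 2*(Y - 19) = 2*(-19 + Y) = -38 + 2*Y)
-2384/(-1231) + 3781/n(-19 + 24) = -2384/(-1231) + 3781/(-38 + 2*(-19 + 24)) = -2384*(-1/1231) + 3781/(-38 + 2*5) = 2384/1231 + 3781/(-38 + 10) = 2384/1231 + 3781/(-28) = 2384/1231 + 3781*(-1/28) = 2384/1231 - 3781/28 = -4587659/34468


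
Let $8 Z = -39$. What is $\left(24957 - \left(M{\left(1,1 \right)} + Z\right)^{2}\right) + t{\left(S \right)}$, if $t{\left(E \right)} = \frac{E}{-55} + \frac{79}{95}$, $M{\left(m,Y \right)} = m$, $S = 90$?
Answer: $\frac{1668066091}{66880} \approx 24941.0$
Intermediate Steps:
$Z = - \frac{39}{8}$ ($Z = \frac{1}{8} \left(-39\right) = - \frac{39}{8} \approx -4.875$)
$t{\left(E \right)} = \frac{79}{95} - \frac{E}{55}$ ($t{\left(E \right)} = E \left(- \frac{1}{55}\right) + 79 \cdot \frac{1}{95} = - \frac{E}{55} + \frac{79}{95} = \frac{79}{95} - \frac{E}{55}$)
$\left(24957 - \left(M{\left(1,1 \right)} + Z\right)^{2}\right) + t{\left(S \right)} = \left(24957 - \left(1 - \frac{39}{8}\right)^{2}\right) + \left(\frac{79}{95} - \frac{18}{11}\right) = \left(24957 - \left(- \frac{31}{8}\right)^{2}\right) + \left(\frac{79}{95} - \frac{18}{11}\right) = \left(24957 - \frac{961}{64}\right) - \frac{841}{1045} = \frac{1596287}{64} - \frac{841}{1045} = \frac{1668066091}{66880}$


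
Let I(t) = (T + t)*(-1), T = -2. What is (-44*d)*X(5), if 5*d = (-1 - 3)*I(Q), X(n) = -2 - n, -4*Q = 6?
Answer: -4312/5 ≈ -862.40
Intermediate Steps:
Q = -3/2 (Q = -¼*6 = -3/2 ≈ -1.5000)
I(t) = 2 - t (I(t) = (-2 + t)*(-1) = 2 - t)
d = -14/5 (d = ((-1 - 3)*(2 - 1*(-3/2)))/5 = (-4*(2 + 3/2))/5 = (-4*7/2)/5 = (⅕)*(-14) = -14/5 ≈ -2.8000)
(-44*d)*X(5) = (-44*(-14/5))*(-2 - 1*5) = 616*(-2 - 5)/5 = (616/5)*(-7) = -4312/5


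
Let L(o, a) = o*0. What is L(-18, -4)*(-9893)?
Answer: 0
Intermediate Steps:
L(o, a) = 0
L(-18, -4)*(-9893) = 0*(-9893) = 0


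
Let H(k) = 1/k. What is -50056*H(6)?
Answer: -25028/3 ≈ -8342.7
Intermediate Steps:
-50056*H(6) = -50056/6 = -50056*⅙ = -25028/3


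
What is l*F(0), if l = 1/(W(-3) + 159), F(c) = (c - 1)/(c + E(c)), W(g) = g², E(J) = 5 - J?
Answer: -1/840 ≈ -0.0011905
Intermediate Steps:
F(c) = -⅕ + c/5 (F(c) = (c - 1)/(c + (5 - c)) = (-1 + c)/5 = (-1 + c)*(⅕) = -⅕ + c/5)
l = 1/168 (l = 1/((-3)² + 159) = 1/(9 + 159) = 1/168 ≈ 0.0059524)
l*F(0) = (-⅕ + (⅕)*0)/168 = (-⅕ + 0)/168 = (1/168)*(-⅕) = -1/840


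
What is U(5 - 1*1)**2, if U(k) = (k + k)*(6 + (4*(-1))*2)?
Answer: 256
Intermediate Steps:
U(k) = -4*k (U(k) = (2*k)*(6 - 4*2) = (2*k)*(6 - 8) = (2*k)*(-2) = -4*k)
U(5 - 1*1)**2 = (-4*(5 - 1*1))**2 = (-4*(5 - 1))**2 = (-4*4)**2 = (-16)**2 = 256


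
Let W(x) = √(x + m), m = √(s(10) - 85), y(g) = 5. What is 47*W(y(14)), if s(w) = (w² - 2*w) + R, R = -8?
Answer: 47*√(5 + I*√13) ≈ 111.05 + 35.862*I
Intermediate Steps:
s(w) = -8 + w² - 2*w (s(w) = (w² - 2*w) - 8 = -8 + w² - 2*w)
m = I*√13 (m = √((-8 + 10² - 2*10) - 85) = √((-8 + 100 - 20) - 85) = √(72 - 85) = √(-13) = I*√13 ≈ 3.6056*I)
W(x) = √(x + I*√13)
47*W(y(14)) = 47*√(5 + I*√13)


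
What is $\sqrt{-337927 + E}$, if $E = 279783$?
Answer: $4 i \sqrt{3634} \approx 241.13 i$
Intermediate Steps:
$\sqrt{-337927 + E} = \sqrt{-337927 + 279783} = \sqrt{-58144} = 4 i \sqrt{3634}$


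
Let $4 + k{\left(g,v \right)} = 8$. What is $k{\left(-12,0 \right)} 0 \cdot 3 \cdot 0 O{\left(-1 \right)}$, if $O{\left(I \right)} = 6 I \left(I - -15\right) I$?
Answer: $0$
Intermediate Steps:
$k{\left(g,v \right)} = 4$ ($k{\left(g,v \right)} = -4 + 8 = 4$)
$O{\left(I \right)} = 6 I^{2} \left(15 + I\right)$ ($O{\left(I \right)} = 6 I \left(I + 15\right) I = 6 I \left(15 + I\right) I = 6 I^{2} \left(15 + I\right)$)
$k{\left(-12,0 \right)} 0 \cdot 3 \cdot 0 O{\left(-1 \right)} = 4 \cdot 0 \cdot 3 \cdot 0 \cdot 6 \left(-1\right)^{2} \left(15 - 1\right) = 4 \cdot 0 \cdot 0 \cdot 6 \cdot 1 \cdot 14 = 4 \cdot 0 \cdot 84 = 0 \cdot 84 = 0$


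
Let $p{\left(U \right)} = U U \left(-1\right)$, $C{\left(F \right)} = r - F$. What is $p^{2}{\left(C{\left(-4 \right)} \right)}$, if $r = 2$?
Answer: $1296$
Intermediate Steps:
$C{\left(F \right)} = 2 - F$
$p{\left(U \right)} = - U^{2}$ ($p{\left(U \right)} = U^{2} \left(-1\right) = - U^{2}$)
$p^{2}{\left(C{\left(-4 \right)} \right)} = \left(- \left(2 - -4\right)^{2}\right)^{2} = \left(- \left(2 + 4\right)^{2}\right)^{2} = \left(- 6^{2}\right)^{2} = \left(\left(-1\right) 36\right)^{2} = \left(-36\right)^{2} = 1296$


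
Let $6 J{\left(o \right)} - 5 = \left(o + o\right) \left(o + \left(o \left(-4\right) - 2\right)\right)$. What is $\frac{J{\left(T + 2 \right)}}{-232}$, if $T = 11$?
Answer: $\frac{1061}{1392} \approx 0.76221$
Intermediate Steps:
$J{\left(o \right)} = \frac{5}{6} + \frac{o \left(-2 - 3 o\right)}{3}$ ($J{\left(o \right)} = \frac{5}{6} + \frac{\left(o + o\right) \left(o + \left(o \left(-4\right) - 2\right)\right)}{6} = \frac{5}{6} + \frac{2 o \left(o - \left(2 + 4 o\right)\right)}{6} = \frac{5}{6} + \frac{2 o \left(-2 - 3 o\right)}{6} = \frac{5}{6} + \frac{o \left(-2 - 3 o\right)}{3}$)
$\frac{J{\left(T + 2 \right)}}{-232} = \frac{\frac{5}{6} - \left(11 + 2\right)^{2} - \frac{2 \left(11 + 2\right)}{3}}{-232} = \left(\frac{5}{6} - 13^{2} - \frac{26}{3}\right) \left(- \frac{1}{232}\right) = \left(\frac{5}{6} - 169 - \frac{26}{3}\right) \left(- \frac{1}{232}\right) = \left(- \frac{1061}{6}\right) \left(- \frac{1}{232}\right) = \frac{1061}{1392}$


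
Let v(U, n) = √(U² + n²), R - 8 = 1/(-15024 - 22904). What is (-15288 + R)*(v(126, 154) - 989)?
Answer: 573164902749/37928 - 4056778887*√202/18964 ≈ 1.2072e+7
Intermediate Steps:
R = 303423/37928 (R = 8 + 1/(-15024 - 22904) = 8 + 1/(-37928) = 8 - 1/37928 = 303423/37928 ≈ 8.0000)
(-15288 + R)*(v(126, 154) - 989) = (-15288 + 303423/37928)*(√(126² + 154²) - 989) = -579539841*(√(15876 + 23716) - 989)/37928 = -579539841*(√39592 - 989)/37928 = -579539841*(14*√202 - 989)/37928 = -579539841*(-989 + 14*√202)/37928 = 573164902749/37928 - 4056778887*√202/18964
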